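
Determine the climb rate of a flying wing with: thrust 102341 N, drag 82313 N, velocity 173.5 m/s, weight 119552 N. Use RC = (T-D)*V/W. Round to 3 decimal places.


Step 1: Excess thrust = T - D = 102341 - 82313 = 20028 N
Step 2: Excess power = 20028 * 173.5 = 3474858.0 W
Step 3: RC = 3474858.0 / 119552 = 29.066 m/s

29.066


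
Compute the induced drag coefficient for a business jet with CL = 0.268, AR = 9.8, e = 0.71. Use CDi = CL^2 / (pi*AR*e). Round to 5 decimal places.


Step 1: CL^2 = 0.268^2 = 0.071824
Step 2: pi * AR * e = 3.14159 * 9.8 * 0.71 = 21.859202
Step 3: CDi = 0.071824 / 21.859202 = 0.00329

0.00329


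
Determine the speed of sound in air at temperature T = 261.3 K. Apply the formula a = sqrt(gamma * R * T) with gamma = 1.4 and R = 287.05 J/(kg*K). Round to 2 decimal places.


Step 1: gamma * R * T = 1.4 * 287.05 * 261.3 = 105008.631
Step 2: a = sqrt(105008.631) = 324.05 m/s

324.05


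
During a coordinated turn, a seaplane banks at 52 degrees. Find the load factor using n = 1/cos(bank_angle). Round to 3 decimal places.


Step 1: Convert 52 degrees to radians = 0.907571
Step 2: cos(52 deg) = 0.615661
Step 3: n = 1 / 0.615661 = 1.624

1.624


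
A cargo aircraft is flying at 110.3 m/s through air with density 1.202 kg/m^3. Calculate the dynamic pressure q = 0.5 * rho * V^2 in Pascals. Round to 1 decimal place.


Step 1: V^2 = 110.3^2 = 12166.09
Step 2: q = 0.5 * 1.202 * 12166.09
Step 3: q = 7311.8 Pa

7311.8


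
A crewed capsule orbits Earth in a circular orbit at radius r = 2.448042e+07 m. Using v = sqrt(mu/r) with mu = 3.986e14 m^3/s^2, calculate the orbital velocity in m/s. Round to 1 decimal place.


Step 1: mu / r = 3.986e14 / 2.448042e+07 = 16282400.3837
Step 2: v = sqrt(16282400.3837) = 4035.1 m/s

4035.1


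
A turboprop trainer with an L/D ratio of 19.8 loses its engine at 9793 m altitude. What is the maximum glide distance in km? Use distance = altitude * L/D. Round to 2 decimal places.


Step 1: Glide distance = altitude * L/D = 9793 * 19.8 = 193901.4 m
Step 2: Convert to km: 193901.4 / 1000 = 193.90 km

193.90


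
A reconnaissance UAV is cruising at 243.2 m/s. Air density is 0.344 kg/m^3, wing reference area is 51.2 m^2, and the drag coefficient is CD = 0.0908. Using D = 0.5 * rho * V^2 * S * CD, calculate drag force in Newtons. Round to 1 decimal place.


Step 1: Dynamic pressure q = 0.5 * 0.344 * 243.2^2 = 10173.1533 Pa
Step 2: Drag D = q * S * CD = 10173.1533 * 51.2 * 0.0908
Step 3: D = 47294.6 N

47294.6


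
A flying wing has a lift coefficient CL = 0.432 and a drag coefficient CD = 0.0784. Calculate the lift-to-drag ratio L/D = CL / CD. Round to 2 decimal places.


Step 1: L/D = CL / CD = 0.432 / 0.0784
Step 2: L/D = 5.51

5.51


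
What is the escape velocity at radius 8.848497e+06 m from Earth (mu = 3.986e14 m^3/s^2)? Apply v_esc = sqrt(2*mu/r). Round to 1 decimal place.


Step 1: 2*mu/r = 2 * 3.986e14 / 8.848497e+06 = 90094396.8224
Step 2: v_esc = sqrt(90094396.8224) = 9491.8 m/s

9491.8


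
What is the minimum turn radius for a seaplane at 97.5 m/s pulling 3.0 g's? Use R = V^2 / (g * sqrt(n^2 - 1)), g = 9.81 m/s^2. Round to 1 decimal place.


Step 1: V^2 = 97.5^2 = 9506.25
Step 2: n^2 - 1 = 3.0^2 - 1 = 8.0
Step 3: sqrt(8.0) = 2.828427
Step 4: R = 9506.25 / (9.81 * 2.828427) = 342.6 m

342.6


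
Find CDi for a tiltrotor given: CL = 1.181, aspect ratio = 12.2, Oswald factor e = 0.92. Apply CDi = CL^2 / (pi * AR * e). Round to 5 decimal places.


Step 1: CL^2 = 1.181^2 = 1.394761
Step 2: pi * AR * e = 3.14159 * 12.2 * 0.92 = 35.261236
Step 3: CDi = 1.394761 / 35.261236 = 0.03956

0.03956


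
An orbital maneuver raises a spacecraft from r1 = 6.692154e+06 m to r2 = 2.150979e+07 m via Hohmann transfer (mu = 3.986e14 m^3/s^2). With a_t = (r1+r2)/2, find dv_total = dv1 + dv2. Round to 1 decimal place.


Step 1: Transfer semi-major axis a_t = (6.692154e+06 + 2.150979e+07) / 2 = 1.410097e+07 m
Step 2: v1 (circular at r1) = sqrt(mu/r1) = 7717.66 m/s
Step 3: v_t1 = sqrt(mu*(2/r1 - 1/a_t)) = 9531.89 m/s
Step 4: dv1 = |9531.89 - 7717.66| = 1814.23 m/s
Step 5: v2 (circular at r2) = 4304.78 m/s, v_t2 = 2965.58 m/s
Step 6: dv2 = |4304.78 - 2965.58| = 1339.2 m/s
Step 7: Total delta-v = 1814.23 + 1339.2 = 3153.4 m/s

3153.4


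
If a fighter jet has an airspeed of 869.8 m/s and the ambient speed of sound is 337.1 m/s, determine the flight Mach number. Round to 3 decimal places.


Step 1: M = V / a = 869.8 / 337.1
Step 2: M = 2.580

2.580


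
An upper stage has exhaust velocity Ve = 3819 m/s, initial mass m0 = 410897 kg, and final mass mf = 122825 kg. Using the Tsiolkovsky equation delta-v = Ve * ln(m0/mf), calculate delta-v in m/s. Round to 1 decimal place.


Step 1: Mass ratio m0/mf = 410897 / 122825 = 3.345386
Step 2: ln(3.345386) = 1.207582
Step 3: delta-v = 3819 * 1.207582 = 4611.8 m/s

4611.8


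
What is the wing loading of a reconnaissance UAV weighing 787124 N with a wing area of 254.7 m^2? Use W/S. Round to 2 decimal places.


Step 1: Wing loading = W / S = 787124 / 254.7
Step 2: Wing loading = 3090.40 N/m^2

3090.40


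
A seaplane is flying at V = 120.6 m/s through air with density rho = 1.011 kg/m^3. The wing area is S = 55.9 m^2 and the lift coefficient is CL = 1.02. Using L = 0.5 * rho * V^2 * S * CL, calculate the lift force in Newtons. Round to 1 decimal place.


Step 1: Calculate dynamic pressure q = 0.5 * 1.011 * 120.6^2 = 0.5 * 1.011 * 14544.36 = 7352.174 Pa
Step 2: Multiply by wing area and lift coefficient: L = 7352.174 * 55.9 * 1.02
Step 3: L = 410986.5255 * 1.02 = 419206.3 N

419206.3


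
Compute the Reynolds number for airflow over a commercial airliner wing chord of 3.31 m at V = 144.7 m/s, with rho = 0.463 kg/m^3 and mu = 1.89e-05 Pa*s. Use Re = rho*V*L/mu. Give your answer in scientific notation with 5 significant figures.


Step 1: Numerator = rho * V * L = 0.463 * 144.7 * 3.31 = 221.757091
Step 2: Re = 221.757091 / 1.89e-05
Step 3: Re = 1.1733e+07

1.1733e+07


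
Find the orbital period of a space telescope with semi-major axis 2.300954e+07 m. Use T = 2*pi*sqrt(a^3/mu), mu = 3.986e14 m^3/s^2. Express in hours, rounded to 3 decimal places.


Step 1: a^3 / mu = 1.218215e+22 / 3.986e14 = 3.056233e+07
Step 2: sqrt(3.056233e+07) = 5528.3211 s
Step 3: T = 2*pi * 5528.3211 = 34735.47 s
Step 4: T in hours = 34735.47 / 3600 = 9.649 hours

9.649


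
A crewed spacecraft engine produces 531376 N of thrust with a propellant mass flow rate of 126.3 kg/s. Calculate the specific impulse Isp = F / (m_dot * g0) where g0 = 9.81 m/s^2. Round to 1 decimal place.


Step 1: m_dot * g0 = 126.3 * 9.81 = 1239.0
Step 2: Isp = 531376 / 1239.0 = 428.9 s

428.9


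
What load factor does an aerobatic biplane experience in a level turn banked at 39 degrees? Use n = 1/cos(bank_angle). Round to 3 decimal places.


Step 1: Convert 39 degrees to radians = 0.680678
Step 2: cos(39 deg) = 0.777146
Step 3: n = 1 / 0.777146 = 1.287

1.287


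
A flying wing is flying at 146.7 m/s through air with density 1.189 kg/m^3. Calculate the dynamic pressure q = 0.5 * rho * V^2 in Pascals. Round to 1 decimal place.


Step 1: V^2 = 146.7^2 = 21520.89
Step 2: q = 0.5 * 1.189 * 21520.89
Step 3: q = 12794.2 Pa

12794.2


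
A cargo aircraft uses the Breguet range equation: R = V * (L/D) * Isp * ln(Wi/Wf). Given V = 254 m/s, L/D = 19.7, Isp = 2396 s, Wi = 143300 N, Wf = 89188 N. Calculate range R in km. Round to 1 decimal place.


Step 1: Coefficient = V * (L/D) * Isp = 254 * 19.7 * 2396 = 11989104.8 m
Step 2: Wi/Wf = 143300 / 89188 = 1.606718
Step 3: ln(1.606718) = 0.474194
Step 4: R = 11989104.8 * 0.474194 = 5685159.6 m = 5685.2 km

5685.2


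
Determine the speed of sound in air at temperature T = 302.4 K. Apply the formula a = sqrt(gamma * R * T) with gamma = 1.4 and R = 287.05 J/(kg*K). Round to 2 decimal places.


Step 1: gamma * R * T = 1.4 * 287.05 * 302.4 = 121525.488
Step 2: a = sqrt(121525.488) = 348.61 m/s

348.61


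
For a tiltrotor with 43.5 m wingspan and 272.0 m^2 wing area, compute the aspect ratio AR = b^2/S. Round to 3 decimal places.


Step 1: b^2 = 43.5^2 = 1892.25
Step 2: AR = 1892.25 / 272.0 = 6.957

6.957


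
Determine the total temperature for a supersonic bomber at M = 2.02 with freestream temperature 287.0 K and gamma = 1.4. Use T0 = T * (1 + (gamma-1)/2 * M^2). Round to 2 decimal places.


Step 1: (gamma-1)/2 = 0.2
Step 2: M^2 = 4.0804
Step 3: 1 + 0.2 * 4.0804 = 1.81608
Step 4: T0 = 287.0 * 1.81608 = 521.21 K

521.21


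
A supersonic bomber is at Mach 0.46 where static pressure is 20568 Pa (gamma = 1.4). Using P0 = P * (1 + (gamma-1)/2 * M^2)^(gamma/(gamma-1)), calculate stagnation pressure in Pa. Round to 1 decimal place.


Step 1: (gamma-1)/2 * M^2 = 0.2 * 0.2116 = 0.04232
Step 2: 1 + 0.04232 = 1.04232
Step 3: Exponent gamma/(gamma-1) = 3.5
Step 4: P0 = 20568 * 1.04232^3.5 = 23779.1 Pa

23779.1


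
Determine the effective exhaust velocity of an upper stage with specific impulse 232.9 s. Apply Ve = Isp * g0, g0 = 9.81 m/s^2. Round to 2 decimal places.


Step 1: Ve = Isp * g0 = 232.9 * 9.81
Step 2: Ve = 2284.75 m/s

2284.75


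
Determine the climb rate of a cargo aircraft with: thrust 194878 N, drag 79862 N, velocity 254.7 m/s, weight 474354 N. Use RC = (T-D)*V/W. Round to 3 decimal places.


Step 1: Excess thrust = T - D = 194878 - 79862 = 115016 N
Step 2: Excess power = 115016 * 254.7 = 29294575.2 W
Step 3: RC = 29294575.2 / 474354 = 61.757 m/s

61.757


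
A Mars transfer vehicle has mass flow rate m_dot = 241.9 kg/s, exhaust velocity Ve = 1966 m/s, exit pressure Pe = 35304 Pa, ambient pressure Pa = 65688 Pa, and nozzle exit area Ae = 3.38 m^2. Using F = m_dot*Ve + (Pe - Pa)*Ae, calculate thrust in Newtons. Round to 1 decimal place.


Step 1: Momentum thrust = m_dot * Ve = 241.9 * 1966 = 475575.4 N
Step 2: Pressure thrust = (Pe - Pa) * Ae = (35304 - 65688) * 3.38 = -102697.92 N
Step 3: Total thrust F = 475575.4 + -102697.92 = 372877.5 N

372877.5


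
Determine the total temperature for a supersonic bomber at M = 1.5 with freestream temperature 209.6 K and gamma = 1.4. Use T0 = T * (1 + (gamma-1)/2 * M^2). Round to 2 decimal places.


Step 1: (gamma-1)/2 = 0.2
Step 2: M^2 = 2.25
Step 3: 1 + 0.2 * 2.25 = 1.45
Step 4: T0 = 209.6 * 1.45 = 303.92 K

303.92


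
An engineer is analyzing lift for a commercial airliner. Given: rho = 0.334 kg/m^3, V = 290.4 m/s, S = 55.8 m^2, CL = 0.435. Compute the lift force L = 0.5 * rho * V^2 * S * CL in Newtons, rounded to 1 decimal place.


Step 1: Calculate dynamic pressure q = 0.5 * 0.334 * 290.4^2 = 0.5 * 0.334 * 84332.16 = 14083.4707 Pa
Step 2: Multiply by wing area and lift coefficient: L = 14083.4707 * 55.8 * 0.435
Step 3: L = 785857.6662 * 0.435 = 341848.1 N

341848.1


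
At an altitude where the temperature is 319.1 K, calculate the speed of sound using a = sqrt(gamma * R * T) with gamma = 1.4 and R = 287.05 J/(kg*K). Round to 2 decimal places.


Step 1: gamma * R * T = 1.4 * 287.05 * 319.1 = 128236.717
Step 2: a = sqrt(128236.717) = 358.10 m/s

358.10


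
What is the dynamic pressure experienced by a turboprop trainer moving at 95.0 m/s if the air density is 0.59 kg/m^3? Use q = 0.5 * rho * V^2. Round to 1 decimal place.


Step 1: V^2 = 95.0^2 = 9025.0
Step 2: q = 0.5 * 0.59 * 9025.0
Step 3: q = 2662.4 Pa

2662.4


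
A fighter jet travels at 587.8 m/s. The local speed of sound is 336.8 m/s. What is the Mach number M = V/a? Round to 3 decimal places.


Step 1: M = V / a = 587.8 / 336.8
Step 2: M = 1.745

1.745


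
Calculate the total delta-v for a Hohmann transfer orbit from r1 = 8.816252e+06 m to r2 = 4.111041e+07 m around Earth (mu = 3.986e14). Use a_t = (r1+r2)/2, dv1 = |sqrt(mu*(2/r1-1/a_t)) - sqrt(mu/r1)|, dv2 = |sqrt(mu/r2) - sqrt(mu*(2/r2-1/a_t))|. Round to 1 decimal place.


Step 1: Transfer semi-major axis a_t = (8.816252e+06 + 4.111041e+07) / 2 = 2.496333e+07 m
Step 2: v1 (circular at r1) = sqrt(mu/r1) = 6723.98 m/s
Step 3: v_t1 = sqrt(mu*(2/r1 - 1/a_t)) = 8628.82 m/s
Step 4: dv1 = |8628.82 - 6723.98| = 1904.83 m/s
Step 5: v2 (circular at r2) = 3113.81 m/s, v_t2 = 1850.48 m/s
Step 6: dv2 = |3113.81 - 1850.48| = 1263.34 m/s
Step 7: Total delta-v = 1904.83 + 1263.34 = 3168.2 m/s

3168.2


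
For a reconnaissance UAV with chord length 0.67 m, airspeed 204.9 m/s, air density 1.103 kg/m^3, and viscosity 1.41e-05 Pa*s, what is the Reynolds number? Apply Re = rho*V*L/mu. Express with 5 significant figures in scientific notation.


Step 1: Numerator = rho * V * L = 1.103 * 204.9 * 0.67 = 151.423149
Step 2: Re = 151.423149 / 1.41e-05
Step 3: Re = 1.0739e+07

1.0739e+07


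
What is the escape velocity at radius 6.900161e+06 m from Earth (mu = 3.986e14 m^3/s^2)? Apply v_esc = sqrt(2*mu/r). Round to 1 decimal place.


Step 1: 2*mu/r = 2 * 3.986e14 / 6.900161e+06 = 115533536.1015
Step 2: v_esc = sqrt(115533536.1015) = 10748.7 m/s

10748.7


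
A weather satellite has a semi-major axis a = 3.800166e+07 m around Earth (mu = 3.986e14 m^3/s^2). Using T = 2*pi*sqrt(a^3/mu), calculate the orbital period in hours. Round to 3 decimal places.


Step 1: a^3 / mu = 5.487919e+22 / 3.986e14 = 1.376799e+08
Step 2: sqrt(1.376799e+08) = 11733.7061 s
Step 3: T = 2*pi * 11733.7061 = 73725.05 s
Step 4: T in hours = 73725.05 / 3600 = 20.479 hours

20.479


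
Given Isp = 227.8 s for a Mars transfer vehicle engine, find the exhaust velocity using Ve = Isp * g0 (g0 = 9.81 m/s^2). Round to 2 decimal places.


Step 1: Ve = Isp * g0 = 227.8 * 9.81
Step 2: Ve = 2234.72 m/s

2234.72


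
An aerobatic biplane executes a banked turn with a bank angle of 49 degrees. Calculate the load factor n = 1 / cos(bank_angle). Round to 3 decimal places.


Step 1: Convert 49 degrees to radians = 0.855211
Step 2: cos(49 deg) = 0.656059
Step 3: n = 1 / 0.656059 = 1.524

1.524


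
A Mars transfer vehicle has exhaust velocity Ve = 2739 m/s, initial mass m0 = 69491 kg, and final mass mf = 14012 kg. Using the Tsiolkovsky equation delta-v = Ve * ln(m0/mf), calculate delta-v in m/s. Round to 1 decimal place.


Step 1: Mass ratio m0/mf = 69491 / 14012 = 4.959392
Step 2: ln(4.959392) = 1.601283
Step 3: delta-v = 2739 * 1.601283 = 4385.9 m/s

4385.9


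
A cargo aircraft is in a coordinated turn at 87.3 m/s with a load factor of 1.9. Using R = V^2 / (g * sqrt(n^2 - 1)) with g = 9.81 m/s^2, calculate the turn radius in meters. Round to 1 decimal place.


Step 1: V^2 = 87.3^2 = 7621.29
Step 2: n^2 - 1 = 1.9^2 - 1 = 2.61
Step 3: sqrt(2.61) = 1.615549
Step 4: R = 7621.29 / (9.81 * 1.615549) = 480.9 m

480.9


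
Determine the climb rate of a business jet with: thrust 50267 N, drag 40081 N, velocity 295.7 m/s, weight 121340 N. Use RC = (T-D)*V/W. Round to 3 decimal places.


Step 1: Excess thrust = T - D = 50267 - 40081 = 10186 N
Step 2: Excess power = 10186 * 295.7 = 3012000.2 W
Step 3: RC = 3012000.2 / 121340 = 24.823 m/s

24.823


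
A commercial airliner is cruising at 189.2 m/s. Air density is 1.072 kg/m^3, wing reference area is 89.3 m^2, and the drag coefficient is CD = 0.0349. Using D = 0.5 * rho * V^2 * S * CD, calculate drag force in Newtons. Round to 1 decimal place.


Step 1: Dynamic pressure q = 0.5 * 1.072 * 189.2^2 = 19186.999 Pa
Step 2: Drag D = q * S * CD = 19186.999 * 89.3 * 0.0349
Step 3: D = 59797.6 N

59797.6


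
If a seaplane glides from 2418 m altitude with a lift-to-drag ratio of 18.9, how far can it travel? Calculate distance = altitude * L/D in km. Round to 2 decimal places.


Step 1: Glide distance = altitude * L/D = 2418 * 18.9 = 45700.2 m
Step 2: Convert to km: 45700.2 / 1000 = 45.70 km

45.70


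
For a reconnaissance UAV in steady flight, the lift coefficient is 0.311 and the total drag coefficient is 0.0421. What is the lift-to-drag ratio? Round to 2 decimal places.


Step 1: L/D = CL / CD = 0.311 / 0.0421
Step 2: L/D = 7.39

7.39


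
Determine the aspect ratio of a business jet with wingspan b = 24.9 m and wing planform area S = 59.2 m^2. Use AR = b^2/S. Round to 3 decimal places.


Step 1: b^2 = 24.9^2 = 620.01
Step 2: AR = 620.01 / 59.2 = 10.473

10.473


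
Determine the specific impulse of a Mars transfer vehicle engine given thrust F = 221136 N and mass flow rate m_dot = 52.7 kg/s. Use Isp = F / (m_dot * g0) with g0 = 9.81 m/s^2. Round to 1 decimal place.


Step 1: m_dot * g0 = 52.7 * 9.81 = 516.99
Step 2: Isp = 221136 / 516.99 = 427.7 s

427.7


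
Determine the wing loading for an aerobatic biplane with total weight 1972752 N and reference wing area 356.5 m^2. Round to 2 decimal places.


Step 1: Wing loading = W / S = 1972752 / 356.5
Step 2: Wing loading = 5533.67 N/m^2

5533.67


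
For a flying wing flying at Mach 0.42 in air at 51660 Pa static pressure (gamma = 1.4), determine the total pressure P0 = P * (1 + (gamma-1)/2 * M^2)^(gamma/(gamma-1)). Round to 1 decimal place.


Step 1: (gamma-1)/2 * M^2 = 0.2 * 0.1764 = 0.03528
Step 2: 1 + 0.03528 = 1.03528
Step 3: Exponent gamma/(gamma-1) = 3.5
Step 4: P0 = 51660 * 1.03528^3.5 = 58325.3 Pa

58325.3


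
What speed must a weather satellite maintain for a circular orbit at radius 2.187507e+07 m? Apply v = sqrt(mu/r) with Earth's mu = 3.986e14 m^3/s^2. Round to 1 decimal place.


Step 1: mu / r = 3.986e14 / 2.187507e+07 = 18221655.9764
Step 2: v = sqrt(18221655.9764) = 4268.7 m/s

4268.7


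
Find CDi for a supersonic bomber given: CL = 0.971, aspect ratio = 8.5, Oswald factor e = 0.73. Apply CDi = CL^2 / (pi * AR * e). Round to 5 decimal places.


Step 1: CL^2 = 0.971^2 = 0.942841
Step 2: pi * AR * e = 3.14159 * 8.5 * 0.73 = 19.493582
Step 3: CDi = 0.942841 / 19.493582 = 0.04837

0.04837


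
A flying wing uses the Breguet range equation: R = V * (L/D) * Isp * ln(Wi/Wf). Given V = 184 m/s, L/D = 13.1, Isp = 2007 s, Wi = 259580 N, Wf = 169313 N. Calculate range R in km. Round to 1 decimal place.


Step 1: Coefficient = V * (L/D) * Isp = 184 * 13.1 * 2007 = 4837672.8 m
Step 2: Wi/Wf = 259580 / 169313 = 1.533137
Step 3: ln(1.533137) = 0.427316
Step 4: R = 4837672.8 * 0.427316 = 2067214.3 m = 2067.2 km

2067.2


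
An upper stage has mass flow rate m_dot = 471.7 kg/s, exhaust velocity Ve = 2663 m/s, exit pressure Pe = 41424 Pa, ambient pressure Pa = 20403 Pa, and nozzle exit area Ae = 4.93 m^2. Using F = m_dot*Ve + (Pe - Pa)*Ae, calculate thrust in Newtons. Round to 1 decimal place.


Step 1: Momentum thrust = m_dot * Ve = 471.7 * 2663 = 1256137.1 N
Step 2: Pressure thrust = (Pe - Pa) * Ae = (41424 - 20403) * 4.93 = 103633.53 N
Step 3: Total thrust F = 1256137.1 + 103633.53 = 1359770.6 N

1359770.6


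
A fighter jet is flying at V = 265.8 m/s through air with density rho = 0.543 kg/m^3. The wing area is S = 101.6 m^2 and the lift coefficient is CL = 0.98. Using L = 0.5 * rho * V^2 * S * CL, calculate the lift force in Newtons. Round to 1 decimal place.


Step 1: Calculate dynamic pressure q = 0.5 * 0.543 * 265.8^2 = 0.5 * 0.543 * 70649.64 = 19181.3773 Pa
Step 2: Multiply by wing area and lift coefficient: L = 19181.3773 * 101.6 * 0.98
Step 3: L = 1948827.9296 * 0.98 = 1909851.4 N

1909851.4


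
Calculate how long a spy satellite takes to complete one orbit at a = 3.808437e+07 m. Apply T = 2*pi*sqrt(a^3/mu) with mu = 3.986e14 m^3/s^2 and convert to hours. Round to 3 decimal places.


Step 1: a^3 / mu = 5.523830e+22 / 3.986e14 = 1.385808e+08
Step 2: sqrt(1.385808e+08) = 11772.0342 s
Step 3: T = 2*pi * 11772.0342 = 73965.87 s
Step 4: T in hours = 73965.87 / 3600 = 20.546 hours

20.546


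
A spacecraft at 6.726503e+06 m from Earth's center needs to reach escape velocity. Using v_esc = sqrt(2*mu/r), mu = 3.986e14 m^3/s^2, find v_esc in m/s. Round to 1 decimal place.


Step 1: 2*mu/r = 2 * 3.986e14 / 6.726503e+06 = 118516263.2054
Step 2: v_esc = sqrt(118516263.2054) = 10886.5 m/s

10886.5


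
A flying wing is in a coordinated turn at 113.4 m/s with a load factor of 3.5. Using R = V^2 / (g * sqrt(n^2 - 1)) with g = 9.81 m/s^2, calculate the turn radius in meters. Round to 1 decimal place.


Step 1: V^2 = 113.4^2 = 12859.56
Step 2: n^2 - 1 = 3.5^2 - 1 = 11.25
Step 3: sqrt(11.25) = 3.354102
Step 4: R = 12859.56 / (9.81 * 3.354102) = 390.8 m

390.8


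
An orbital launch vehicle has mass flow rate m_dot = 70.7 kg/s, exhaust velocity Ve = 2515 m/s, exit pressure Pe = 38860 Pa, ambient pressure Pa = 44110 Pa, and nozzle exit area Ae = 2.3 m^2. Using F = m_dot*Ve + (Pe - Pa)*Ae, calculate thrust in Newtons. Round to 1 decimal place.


Step 1: Momentum thrust = m_dot * Ve = 70.7 * 2515 = 177810.5 N
Step 2: Pressure thrust = (Pe - Pa) * Ae = (38860 - 44110) * 2.3 = -12075.0 N
Step 3: Total thrust F = 177810.5 + -12075.0 = 165735.5 N

165735.5


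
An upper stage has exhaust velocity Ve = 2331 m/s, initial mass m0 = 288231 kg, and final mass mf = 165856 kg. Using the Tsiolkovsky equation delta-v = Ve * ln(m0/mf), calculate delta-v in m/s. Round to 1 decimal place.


Step 1: Mass ratio m0/mf = 288231 / 165856 = 1.737839
Step 2: ln(1.737839) = 0.552642
Step 3: delta-v = 2331 * 0.552642 = 1288.2 m/s

1288.2


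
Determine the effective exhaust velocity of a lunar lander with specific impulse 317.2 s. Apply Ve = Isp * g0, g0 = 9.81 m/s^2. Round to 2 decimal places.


Step 1: Ve = Isp * g0 = 317.2 * 9.81
Step 2: Ve = 3111.73 m/s

3111.73


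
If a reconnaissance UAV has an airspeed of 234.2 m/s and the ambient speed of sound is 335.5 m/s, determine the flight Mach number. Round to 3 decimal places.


Step 1: M = V / a = 234.2 / 335.5
Step 2: M = 0.698

0.698


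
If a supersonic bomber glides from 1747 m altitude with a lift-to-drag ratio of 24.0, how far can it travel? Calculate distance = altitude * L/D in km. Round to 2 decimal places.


Step 1: Glide distance = altitude * L/D = 1747 * 24.0 = 41928.0 m
Step 2: Convert to km: 41928.0 / 1000 = 41.93 km

41.93


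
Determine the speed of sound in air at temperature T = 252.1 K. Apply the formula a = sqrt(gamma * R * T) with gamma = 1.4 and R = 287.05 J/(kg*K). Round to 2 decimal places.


Step 1: gamma * R * T = 1.4 * 287.05 * 252.1 = 101311.427
Step 2: a = sqrt(101311.427) = 318.29 m/s

318.29


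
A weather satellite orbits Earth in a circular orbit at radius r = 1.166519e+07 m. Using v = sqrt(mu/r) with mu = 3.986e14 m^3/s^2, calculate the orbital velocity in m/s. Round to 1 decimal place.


Step 1: mu / r = 3.986e14 / 1.166519e+07 = 34170039.2364
Step 2: v = sqrt(34170039.2364) = 5845.5 m/s

5845.5


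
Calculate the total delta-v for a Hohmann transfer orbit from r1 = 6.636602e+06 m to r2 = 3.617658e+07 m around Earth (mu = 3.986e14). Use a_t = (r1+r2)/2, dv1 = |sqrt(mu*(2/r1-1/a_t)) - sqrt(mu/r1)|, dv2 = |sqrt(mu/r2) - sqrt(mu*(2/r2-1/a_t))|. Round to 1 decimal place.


Step 1: Transfer semi-major axis a_t = (6.636602e+06 + 3.617658e+07) / 2 = 2.140659e+07 m
Step 2: v1 (circular at r1) = sqrt(mu/r1) = 7749.89 m/s
Step 3: v_t1 = sqrt(mu*(2/r1 - 1/a_t)) = 10074.78 m/s
Step 4: dv1 = |10074.78 - 7749.89| = 2324.89 m/s
Step 5: v2 (circular at r2) = 3319.36 m/s, v_t2 = 1848.22 m/s
Step 6: dv2 = |3319.36 - 1848.22| = 1471.14 m/s
Step 7: Total delta-v = 2324.89 + 1471.14 = 3796.0 m/s

3796.0


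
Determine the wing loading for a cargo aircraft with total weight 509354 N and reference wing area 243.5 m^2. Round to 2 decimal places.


Step 1: Wing loading = W / S = 509354 / 243.5
Step 2: Wing loading = 2091.80 N/m^2

2091.80


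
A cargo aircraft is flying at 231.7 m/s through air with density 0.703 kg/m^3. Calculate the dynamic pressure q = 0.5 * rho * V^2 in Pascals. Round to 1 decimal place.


Step 1: V^2 = 231.7^2 = 53684.89
Step 2: q = 0.5 * 0.703 * 53684.89
Step 3: q = 18870.2 Pa

18870.2


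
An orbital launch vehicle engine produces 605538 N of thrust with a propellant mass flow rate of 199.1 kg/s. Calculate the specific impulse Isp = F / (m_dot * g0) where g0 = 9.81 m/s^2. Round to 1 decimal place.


Step 1: m_dot * g0 = 199.1 * 9.81 = 1953.17
Step 2: Isp = 605538 / 1953.17 = 310.0 s

310.0


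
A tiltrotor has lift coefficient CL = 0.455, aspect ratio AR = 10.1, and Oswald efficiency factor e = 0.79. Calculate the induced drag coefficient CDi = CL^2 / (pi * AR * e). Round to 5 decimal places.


Step 1: CL^2 = 0.455^2 = 0.207025
Step 2: pi * AR * e = 3.14159 * 10.1 * 0.79 = 25.066768
Step 3: CDi = 0.207025 / 25.066768 = 0.00826

0.00826


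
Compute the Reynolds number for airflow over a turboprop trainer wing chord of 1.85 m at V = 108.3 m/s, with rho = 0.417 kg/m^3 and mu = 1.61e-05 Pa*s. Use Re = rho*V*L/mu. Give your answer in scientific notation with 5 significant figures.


Step 1: Numerator = rho * V * L = 0.417 * 108.3 * 1.85 = 83.548035
Step 2: Re = 83.548035 / 1.61e-05
Step 3: Re = 5.1893e+06

5.1893e+06


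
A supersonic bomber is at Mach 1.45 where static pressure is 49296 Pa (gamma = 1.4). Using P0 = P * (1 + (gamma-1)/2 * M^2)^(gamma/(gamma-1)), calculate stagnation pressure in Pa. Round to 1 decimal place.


Step 1: (gamma-1)/2 * M^2 = 0.2 * 2.1025 = 0.4205
Step 2: 1 + 0.4205 = 1.4205
Step 3: Exponent gamma/(gamma-1) = 3.5
Step 4: P0 = 49296 * 1.4205^3.5 = 168405.4 Pa

168405.4


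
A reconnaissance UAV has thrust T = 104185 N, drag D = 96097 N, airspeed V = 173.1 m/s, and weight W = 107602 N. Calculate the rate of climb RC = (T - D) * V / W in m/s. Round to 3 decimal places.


Step 1: Excess thrust = T - D = 104185 - 96097 = 8088 N
Step 2: Excess power = 8088 * 173.1 = 1400032.8 W
Step 3: RC = 1400032.8 / 107602 = 13.011 m/s

13.011


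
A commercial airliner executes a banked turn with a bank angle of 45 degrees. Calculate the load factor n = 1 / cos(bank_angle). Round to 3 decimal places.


Step 1: Convert 45 degrees to radians = 0.785398
Step 2: cos(45 deg) = 0.707107
Step 3: n = 1 / 0.707107 = 1.414

1.414


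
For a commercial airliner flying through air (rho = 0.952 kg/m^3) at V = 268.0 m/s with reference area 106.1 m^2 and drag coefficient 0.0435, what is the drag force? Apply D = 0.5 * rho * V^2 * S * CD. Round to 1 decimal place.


Step 1: Dynamic pressure q = 0.5 * 0.952 * 268.0^2 = 34188.224 Pa
Step 2: Drag D = q * S * CD = 34188.224 * 106.1 * 0.0435
Step 3: D = 157790.6 N

157790.6


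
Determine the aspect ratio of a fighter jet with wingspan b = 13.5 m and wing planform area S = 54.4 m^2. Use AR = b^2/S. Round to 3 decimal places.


Step 1: b^2 = 13.5^2 = 182.25
Step 2: AR = 182.25 / 54.4 = 3.350

3.350


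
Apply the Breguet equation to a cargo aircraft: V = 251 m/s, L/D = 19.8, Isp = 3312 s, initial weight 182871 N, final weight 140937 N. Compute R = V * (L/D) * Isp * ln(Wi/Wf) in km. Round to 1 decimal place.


Step 1: Coefficient = V * (L/D) * Isp = 251 * 19.8 * 3312 = 16459977.6 m
Step 2: Wi/Wf = 182871 / 140937 = 1.297537
Step 3: ln(1.297537) = 0.260468
Step 4: R = 16459977.6 * 0.260468 = 4287297.5 m = 4287.3 km

4287.3


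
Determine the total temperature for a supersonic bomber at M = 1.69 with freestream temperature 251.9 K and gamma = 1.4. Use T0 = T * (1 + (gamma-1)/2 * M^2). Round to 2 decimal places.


Step 1: (gamma-1)/2 = 0.2
Step 2: M^2 = 2.8561
Step 3: 1 + 0.2 * 2.8561 = 1.57122
Step 4: T0 = 251.9 * 1.57122 = 395.79 K

395.79


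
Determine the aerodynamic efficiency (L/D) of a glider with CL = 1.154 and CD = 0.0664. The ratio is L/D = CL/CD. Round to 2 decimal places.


Step 1: L/D = CL / CD = 1.154 / 0.0664
Step 2: L/D = 17.38

17.38


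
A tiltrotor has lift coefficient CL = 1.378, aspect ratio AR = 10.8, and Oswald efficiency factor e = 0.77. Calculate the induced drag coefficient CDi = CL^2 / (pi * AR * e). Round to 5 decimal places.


Step 1: CL^2 = 1.378^2 = 1.898884
Step 2: pi * AR * e = 3.14159 * 10.8 * 0.77 = 26.125485
Step 3: CDi = 1.898884 / 26.125485 = 0.07268

0.07268


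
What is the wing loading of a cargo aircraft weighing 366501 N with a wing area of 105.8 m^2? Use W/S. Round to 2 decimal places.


Step 1: Wing loading = W / S = 366501 / 105.8
Step 2: Wing loading = 3464.09 N/m^2

3464.09


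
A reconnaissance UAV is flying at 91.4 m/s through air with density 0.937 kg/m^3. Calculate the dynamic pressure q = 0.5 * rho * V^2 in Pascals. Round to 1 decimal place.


Step 1: V^2 = 91.4^2 = 8353.96
Step 2: q = 0.5 * 0.937 * 8353.96
Step 3: q = 3913.8 Pa

3913.8


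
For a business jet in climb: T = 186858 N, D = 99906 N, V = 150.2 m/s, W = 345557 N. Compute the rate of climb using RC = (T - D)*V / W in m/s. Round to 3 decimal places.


Step 1: Excess thrust = T - D = 186858 - 99906 = 86952 N
Step 2: Excess power = 86952 * 150.2 = 13060190.4 W
Step 3: RC = 13060190.4 / 345557 = 37.795 m/s

37.795


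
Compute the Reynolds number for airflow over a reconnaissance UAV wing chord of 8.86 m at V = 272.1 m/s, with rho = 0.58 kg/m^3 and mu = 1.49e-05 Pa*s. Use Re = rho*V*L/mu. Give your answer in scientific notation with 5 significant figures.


Step 1: Numerator = rho * V * L = 0.58 * 272.1 * 8.86 = 1398.26748
Step 2: Re = 1398.26748 / 1.49e-05
Step 3: Re = 9.3843e+07

9.3843e+07


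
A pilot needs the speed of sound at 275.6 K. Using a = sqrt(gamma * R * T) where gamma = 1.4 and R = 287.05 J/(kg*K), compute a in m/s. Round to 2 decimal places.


Step 1: gamma * R * T = 1.4 * 287.05 * 275.6 = 110755.372
Step 2: a = sqrt(110755.372) = 332.80 m/s

332.80


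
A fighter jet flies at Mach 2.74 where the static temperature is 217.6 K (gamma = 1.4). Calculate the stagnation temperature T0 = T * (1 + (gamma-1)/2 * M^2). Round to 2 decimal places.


Step 1: (gamma-1)/2 = 0.2
Step 2: M^2 = 7.5076
Step 3: 1 + 0.2 * 7.5076 = 2.50152
Step 4: T0 = 217.6 * 2.50152 = 544.33 K

544.33


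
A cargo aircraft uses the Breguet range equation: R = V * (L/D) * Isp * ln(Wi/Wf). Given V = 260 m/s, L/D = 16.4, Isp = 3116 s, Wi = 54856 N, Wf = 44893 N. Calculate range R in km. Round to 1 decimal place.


Step 1: Coefficient = V * (L/D) * Isp = 260 * 16.4 * 3116 = 13286624.0 m
Step 2: Wi/Wf = 54856 / 44893 = 1.221928
Step 3: ln(1.221928) = 0.20043
Step 4: R = 13286624.0 * 0.20043 = 2663033.9 m = 2663.0 km

2663.0


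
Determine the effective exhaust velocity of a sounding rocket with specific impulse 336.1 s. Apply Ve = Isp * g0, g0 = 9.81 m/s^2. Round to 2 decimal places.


Step 1: Ve = Isp * g0 = 336.1 * 9.81
Step 2: Ve = 3297.14 m/s

3297.14


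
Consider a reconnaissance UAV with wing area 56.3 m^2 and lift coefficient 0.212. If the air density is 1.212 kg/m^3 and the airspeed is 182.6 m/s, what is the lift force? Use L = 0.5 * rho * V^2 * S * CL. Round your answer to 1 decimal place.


Step 1: Calculate dynamic pressure q = 0.5 * 1.212 * 182.6^2 = 0.5 * 1.212 * 33342.76 = 20205.7126 Pa
Step 2: Multiply by wing area and lift coefficient: L = 20205.7126 * 56.3 * 0.212
Step 3: L = 1137581.6171 * 0.212 = 241167.3 N

241167.3


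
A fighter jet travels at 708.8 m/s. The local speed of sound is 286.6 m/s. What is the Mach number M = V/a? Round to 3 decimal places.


Step 1: M = V / a = 708.8 / 286.6
Step 2: M = 2.473

2.473


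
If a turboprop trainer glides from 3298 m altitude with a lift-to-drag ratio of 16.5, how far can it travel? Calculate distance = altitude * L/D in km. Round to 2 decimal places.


Step 1: Glide distance = altitude * L/D = 3298 * 16.5 = 54417.0 m
Step 2: Convert to km: 54417.0 / 1000 = 54.42 km

54.42


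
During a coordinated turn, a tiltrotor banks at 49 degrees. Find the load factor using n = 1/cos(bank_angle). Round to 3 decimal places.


Step 1: Convert 49 degrees to radians = 0.855211
Step 2: cos(49 deg) = 0.656059
Step 3: n = 1 / 0.656059 = 1.524

1.524


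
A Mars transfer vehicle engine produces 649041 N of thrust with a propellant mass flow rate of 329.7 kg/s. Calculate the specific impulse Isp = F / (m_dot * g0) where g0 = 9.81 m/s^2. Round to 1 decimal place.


Step 1: m_dot * g0 = 329.7 * 9.81 = 3234.36
Step 2: Isp = 649041 / 3234.36 = 200.7 s

200.7


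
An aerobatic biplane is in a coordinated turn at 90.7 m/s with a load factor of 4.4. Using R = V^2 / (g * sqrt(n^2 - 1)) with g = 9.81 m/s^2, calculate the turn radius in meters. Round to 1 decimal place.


Step 1: V^2 = 90.7^2 = 8226.49
Step 2: n^2 - 1 = 4.4^2 - 1 = 18.36
Step 3: sqrt(18.36) = 4.284857
Step 4: R = 8226.49 / (9.81 * 4.284857) = 195.7 m

195.7


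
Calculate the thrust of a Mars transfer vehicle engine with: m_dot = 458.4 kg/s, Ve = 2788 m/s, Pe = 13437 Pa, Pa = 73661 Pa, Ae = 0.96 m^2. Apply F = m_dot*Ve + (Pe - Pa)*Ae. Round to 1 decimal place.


Step 1: Momentum thrust = m_dot * Ve = 458.4 * 2788 = 1278019.2 N
Step 2: Pressure thrust = (Pe - Pa) * Ae = (13437 - 73661) * 0.96 = -57815.04 N
Step 3: Total thrust F = 1278019.2 + -57815.04 = 1220204.2 N

1220204.2


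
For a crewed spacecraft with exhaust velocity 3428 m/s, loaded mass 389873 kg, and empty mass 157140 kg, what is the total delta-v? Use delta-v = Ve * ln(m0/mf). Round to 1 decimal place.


Step 1: Mass ratio m0/mf = 389873 / 157140 = 2.481055
Step 2: ln(2.481055) = 0.908684
Step 3: delta-v = 3428 * 0.908684 = 3115.0 m/s

3115.0


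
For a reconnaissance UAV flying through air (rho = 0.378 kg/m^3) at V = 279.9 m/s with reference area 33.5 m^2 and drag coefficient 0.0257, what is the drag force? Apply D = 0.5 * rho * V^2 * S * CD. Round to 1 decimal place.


Step 1: Dynamic pressure q = 0.5 * 0.378 * 279.9^2 = 14807.0179 Pa
Step 2: Drag D = q * S * CD = 14807.0179 * 33.5 * 0.0257
Step 3: D = 12748.1 N

12748.1


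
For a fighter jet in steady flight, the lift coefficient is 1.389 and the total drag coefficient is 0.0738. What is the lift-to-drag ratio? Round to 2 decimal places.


Step 1: L/D = CL / CD = 1.389 / 0.0738
Step 2: L/D = 18.82

18.82


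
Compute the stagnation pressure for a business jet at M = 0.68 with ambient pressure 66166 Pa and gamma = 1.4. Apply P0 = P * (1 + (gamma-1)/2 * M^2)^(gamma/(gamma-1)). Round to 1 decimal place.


Step 1: (gamma-1)/2 * M^2 = 0.2 * 0.4624 = 0.09248
Step 2: 1 + 0.09248 = 1.09248
Step 3: Exponent gamma/(gamma-1) = 3.5
Step 4: P0 = 66166 * 1.09248^3.5 = 90174.2 Pa

90174.2


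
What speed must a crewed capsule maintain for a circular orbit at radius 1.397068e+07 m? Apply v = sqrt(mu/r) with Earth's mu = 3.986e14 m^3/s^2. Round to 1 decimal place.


Step 1: mu / r = 3.986e14 / 1.397068e+07 = 28531181.0162
Step 2: v = sqrt(28531181.0162) = 5341.5 m/s

5341.5


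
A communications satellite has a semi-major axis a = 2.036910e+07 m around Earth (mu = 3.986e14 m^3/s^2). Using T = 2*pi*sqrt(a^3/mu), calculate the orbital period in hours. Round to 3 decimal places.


Step 1: a^3 / mu = 8.451144e+21 / 3.986e14 = 2.120207e+07
Step 2: sqrt(2.120207e+07) = 4604.5704 s
Step 3: T = 2*pi * 4604.5704 = 28931.37 s
Step 4: T in hours = 28931.37 / 3600 = 8.036 hours

8.036


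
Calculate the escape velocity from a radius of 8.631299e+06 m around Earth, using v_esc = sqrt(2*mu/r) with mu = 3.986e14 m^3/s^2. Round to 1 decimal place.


Step 1: 2*mu/r = 2 * 3.986e14 / 8.631299e+06 = 92361532.1402
Step 2: v_esc = sqrt(92361532.1402) = 9610.5 m/s

9610.5


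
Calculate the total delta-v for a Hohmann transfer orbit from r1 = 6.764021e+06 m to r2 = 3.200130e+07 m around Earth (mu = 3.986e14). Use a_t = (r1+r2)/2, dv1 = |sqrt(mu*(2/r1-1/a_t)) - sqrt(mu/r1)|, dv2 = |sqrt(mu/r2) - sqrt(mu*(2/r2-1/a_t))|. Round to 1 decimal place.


Step 1: Transfer semi-major axis a_t = (6.764021e+06 + 3.200130e+07) / 2 = 1.938266e+07 m
Step 2: v1 (circular at r1) = sqrt(mu/r1) = 7676.55 m/s
Step 3: v_t1 = sqrt(mu*(2/r1 - 1/a_t)) = 9863.78 m/s
Step 4: dv1 = |9863.78 - 7676.55| = 2187.23 m/s
Step 5: v2 (circular at r2) = 3529.27 m/s, v_t2 = 2084.88 m/s
Step 6: dv2 = |3529.27 - 2084.88| = 1444.39 m/s
Step 7: Total delta-v = 2187.23 + 1444.39 = 3631.6 m/s

3631.6


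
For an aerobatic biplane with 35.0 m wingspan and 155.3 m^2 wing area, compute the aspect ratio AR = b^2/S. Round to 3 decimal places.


Step 1: b^2 = 35.0^2 = 1225.0
Step 2: AR = 1225.0 / 155.3 = 7.888

7.888


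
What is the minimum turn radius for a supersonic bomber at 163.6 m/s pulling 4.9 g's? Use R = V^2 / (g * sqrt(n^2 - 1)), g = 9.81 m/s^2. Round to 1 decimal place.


Step 1: V^2 = 163.6^2 = 26764.96
Step 2: n^2 - 1 = 4.9^2 - 1 = 23.01
Step 3: sqrt(23.01) = 4.796874
Step 4: R = 26764.96 / (9.81 * 4.796874) = 568.8 m

568.8


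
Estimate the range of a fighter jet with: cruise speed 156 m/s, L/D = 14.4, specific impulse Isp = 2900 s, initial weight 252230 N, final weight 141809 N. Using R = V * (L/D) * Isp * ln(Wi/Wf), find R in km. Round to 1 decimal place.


Step 1: Coefficient = V * (L/D) * Isp = 156 * 14.4 * 2900 = 6514560.0 m
Step 2: Wi/Wf = 252230 / 141809 = 1.77866
Step 3: ln(1.77866) = 0.57586
Step 4: R = 6514560.0 * 0.57586 = 3751476.4 m = 3751.5 km

3751.5


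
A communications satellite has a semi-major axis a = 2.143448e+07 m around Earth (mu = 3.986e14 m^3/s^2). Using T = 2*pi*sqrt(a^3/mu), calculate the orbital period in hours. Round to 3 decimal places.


Step 1: a^3 / mu = 9.847792e+21 / 3.986e14 = 2.470595e+07
Step 2: sqrt(2.470595e+07) = 4970.508 s
Step 3: T = 2*pi * 4970.508 = 31230.62 s
Step 4: T in hours = 31230.62 / 3600 = 8.675 hours

8.675


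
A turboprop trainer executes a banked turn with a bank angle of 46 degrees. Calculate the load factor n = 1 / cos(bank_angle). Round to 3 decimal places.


Step 1: Convert 46 degrees to radians = 0.802851
Step 2: cos(46 deg) = 0.694658
Step 3: n = 1 / 0.694658 = 1.440

1.440


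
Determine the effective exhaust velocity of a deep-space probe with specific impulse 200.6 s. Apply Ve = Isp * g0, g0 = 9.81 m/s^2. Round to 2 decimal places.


Step 1: Ve = Isp * g0 = 200.6 * 9.81
Step 2: Ve = 1967.89 m/s

1967.89


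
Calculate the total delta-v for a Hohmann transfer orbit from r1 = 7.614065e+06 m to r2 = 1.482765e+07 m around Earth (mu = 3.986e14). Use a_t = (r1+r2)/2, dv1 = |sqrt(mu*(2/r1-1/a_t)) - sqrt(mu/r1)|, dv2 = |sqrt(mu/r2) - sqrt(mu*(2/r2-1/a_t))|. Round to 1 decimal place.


Step 1: Transfer semi-major axis a_t = (7.614065e+06 + 1.482765e+07) / 2 = 1.122086e+07 m
Step 2: v1 (circular at r1) = sqrt(mu/r1) = 7235.36 m/s
Step 3: v_t1 = sqrt(mu*(2/r1 - 1/a_t)) = 8317.32 m/s
Step 4: dv1 = |8317.32 - 7235.36| = 1081.96 m/s
Step 5: v2 (circular at r2) = 5184.81 m/s, v_t2 = 4270.98 m/s
Step 6: dv2 = |5184.81 - 4270.98| = 913.82 m/s
Step 7: Total delta-v = 1081.96 + 913.82 = 1995.8 m/s

1995.8


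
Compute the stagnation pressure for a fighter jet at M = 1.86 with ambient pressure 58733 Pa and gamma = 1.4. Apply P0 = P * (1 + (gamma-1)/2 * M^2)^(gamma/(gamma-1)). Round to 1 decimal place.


Step 1: (gamma-1)/2 * M^2 = 0.2 * 3.4596 = 0.69192
Step 2: 1 + 0.69192 = 1.69192
Step 3: Exponent gamma/(gamma-1) = 3.5
Step 4: P0 = 58733 * 1.69192^3.5 = 370008.4 Pa

370008.4


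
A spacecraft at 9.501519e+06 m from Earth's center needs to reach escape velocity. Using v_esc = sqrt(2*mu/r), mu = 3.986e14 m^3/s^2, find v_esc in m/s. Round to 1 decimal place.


Step 1: 2*mu/r = 2 * 3.986e14 / 9.501519e+06 = 83902373.9257
Step 2: v_esc = sqrt(83902373.9257) = 9159.8 m/s

9159.8


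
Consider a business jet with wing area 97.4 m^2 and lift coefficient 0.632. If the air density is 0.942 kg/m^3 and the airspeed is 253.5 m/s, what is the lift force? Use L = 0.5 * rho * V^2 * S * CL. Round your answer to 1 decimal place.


Step 1: Calculate dynamic pressure q = 0.5 * 0.942 * 253.5^2 = 0.5 * 0.942 * 64262.25 = 30267.5197 Pa
Step 2: Multiply by wing area and lift coefficient: L = 30267.5197 * 97.4 * 0.632
Step 3: L = 2948056.4237 * 0.632 = 1863171.7 N

1863171.7


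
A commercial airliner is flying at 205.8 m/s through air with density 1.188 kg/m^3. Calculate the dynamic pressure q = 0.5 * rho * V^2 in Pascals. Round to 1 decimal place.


Step 1: V^2 = 205.8^2 = 42353.64
Step 2: q = 0.5 * 1.188 * 42353.64
Step 3: q = 25158.1 Pa

25158.1


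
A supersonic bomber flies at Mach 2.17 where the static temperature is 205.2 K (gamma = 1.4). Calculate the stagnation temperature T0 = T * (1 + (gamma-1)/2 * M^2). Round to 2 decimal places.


Step 1: (gamma-1)/2 = 0.2
Step 2: M^2 = 4.7089
Step 3: 1 + 0.2 * 4.7089 = 1.94178
Step 4: T0 = 205.2 * 1.94178 = 398.45 K

398.45
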